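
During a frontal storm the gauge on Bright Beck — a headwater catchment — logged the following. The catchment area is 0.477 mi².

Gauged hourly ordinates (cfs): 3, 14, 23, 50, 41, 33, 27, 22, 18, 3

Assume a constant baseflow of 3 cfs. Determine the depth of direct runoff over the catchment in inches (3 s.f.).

d ≈ 0.663 in

Direct runoff: 0.0, 11.0, 20.0, 47.0, 38.0, 30.0, 24.0, 19.0, 15.0, 0.0 cfs; ΣQ_DR = 204.0 cfs.
V = ΣQ_DR · Δt = 204.0 × 3600 s = 7.344 × 10^5 ft³.
Over A = 0.477 mi², depth = V / A = 0.663 in.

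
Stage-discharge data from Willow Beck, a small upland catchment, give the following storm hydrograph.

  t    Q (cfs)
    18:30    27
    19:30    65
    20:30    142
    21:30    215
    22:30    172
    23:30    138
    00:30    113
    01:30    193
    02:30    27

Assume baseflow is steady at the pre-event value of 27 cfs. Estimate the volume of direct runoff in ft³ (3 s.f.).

V ≈ 3.06 × 10^6 ft³

Direct-runoff ordinates (Q − Q_b): 0.0, 38.0, 115.0, 188.0, 145.0, 111.0, 86.0, 166.0, 0.0 cfs.
ΣQ_DR = 849.0 cfs.
With Δt = 1 h = 3600 s, V = ΣQ_DR · Δt = 849.0 × 3600 = 3.06 × 10^6 ft³.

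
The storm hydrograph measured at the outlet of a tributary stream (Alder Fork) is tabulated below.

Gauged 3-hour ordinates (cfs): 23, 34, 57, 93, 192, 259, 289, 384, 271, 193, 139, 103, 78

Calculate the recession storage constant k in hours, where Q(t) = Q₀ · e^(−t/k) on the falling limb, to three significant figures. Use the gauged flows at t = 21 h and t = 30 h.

On the falling limb, Q drops from 384 to 139 cfs between t = 21 h and t = 30 h (Δt = 9 h).
k = −Δt / ln(Q₂/Q₁) = −9 / ln(139/384) = 8.86 h.

k ≈ 8.86 h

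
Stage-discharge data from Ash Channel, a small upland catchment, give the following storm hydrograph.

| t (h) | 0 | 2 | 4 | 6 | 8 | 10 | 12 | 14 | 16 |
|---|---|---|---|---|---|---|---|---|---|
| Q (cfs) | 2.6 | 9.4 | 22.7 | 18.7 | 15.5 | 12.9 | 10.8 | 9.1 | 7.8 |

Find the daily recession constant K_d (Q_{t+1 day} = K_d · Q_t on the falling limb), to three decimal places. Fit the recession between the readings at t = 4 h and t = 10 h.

Between t = 4 h and t = 10 h the flow falls from 22.7 to 12.9 cfs over 3×2 h = 6 h.
Per-interval ratio K = (12.9/22.7)^(1/3) = 0.8283; K_d = K^(24/2) = 0.104.

K_d ≈ 0.104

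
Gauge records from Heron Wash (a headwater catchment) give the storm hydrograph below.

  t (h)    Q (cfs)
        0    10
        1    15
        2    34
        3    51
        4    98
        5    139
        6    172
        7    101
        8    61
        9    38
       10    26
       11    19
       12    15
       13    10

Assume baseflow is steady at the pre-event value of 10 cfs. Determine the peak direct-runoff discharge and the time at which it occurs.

Q_p = 162.0 cfs at t = 6 h

Subtracting baseflow gives direct-runoff ordinates: 0.0, 5.0, 24.0, 41.0, 88.0, 129.0, 162.0, 91.0, 51.0, 28.0, 16.0, 9.0, 5.0, 0.0 cfs.
The maximum is 162.0 cfs, occurring at the reading for t = 6 h.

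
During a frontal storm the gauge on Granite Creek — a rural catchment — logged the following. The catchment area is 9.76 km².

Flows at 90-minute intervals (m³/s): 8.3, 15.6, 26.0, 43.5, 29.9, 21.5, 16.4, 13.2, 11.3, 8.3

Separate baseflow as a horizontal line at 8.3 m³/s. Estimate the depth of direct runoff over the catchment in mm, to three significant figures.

Direct runoff: 0.0, 7.3, 17.7, 35.2, 21.6, 13.2, 8.1, 4.9, 3.0, 0.0 m³/s; ΣQ_DR = 111.0 m³/s.
V = ΣQ_DR · Δt = 111.0 × 5400 s = 5.994 × 10^5 m³.
Over A = 9.76 km², depth = V / A = 61.4 mm.

d ≈ 61.4 mm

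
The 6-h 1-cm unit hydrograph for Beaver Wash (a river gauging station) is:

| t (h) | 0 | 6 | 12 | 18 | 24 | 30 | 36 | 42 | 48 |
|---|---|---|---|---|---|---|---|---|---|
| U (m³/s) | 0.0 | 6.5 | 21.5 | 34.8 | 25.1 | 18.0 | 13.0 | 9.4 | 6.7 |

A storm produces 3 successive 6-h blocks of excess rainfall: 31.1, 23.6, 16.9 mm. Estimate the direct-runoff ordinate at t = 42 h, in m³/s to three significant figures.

Q ≈ 90.3 m³/s

By discrete convolution, Q_j = Σ (P_i / 10 mm) · U_{j−i}.
At t = 42 h (j=7): Q = (31.1/10)·9.4 + (23.6/10)·13.0 + (16.9/10)·18.0 = 90.3 m³/s.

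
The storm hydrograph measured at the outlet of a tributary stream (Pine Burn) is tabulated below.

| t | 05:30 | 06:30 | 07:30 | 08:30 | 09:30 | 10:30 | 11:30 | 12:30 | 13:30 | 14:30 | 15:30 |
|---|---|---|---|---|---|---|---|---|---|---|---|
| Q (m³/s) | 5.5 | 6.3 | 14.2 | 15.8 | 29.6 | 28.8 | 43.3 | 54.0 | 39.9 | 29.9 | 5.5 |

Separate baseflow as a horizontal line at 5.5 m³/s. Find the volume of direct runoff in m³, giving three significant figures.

Direct-runoff ordinates (Q − Q_b): 0.0, 0.8, 8.7, 10.3, 24.1, 23.3, 37.8, 48.5, 34.4, 24.4, 0.0 m³/s.
ΣQ_DR = 212.3 m³/s.
With Δt = 1 h = 3600 s, V = ΣQ_DR · Δt = 212.3 × 3600 = 7.64 × 10^5 m³.

V ≈ 7.64 × 10^5 m³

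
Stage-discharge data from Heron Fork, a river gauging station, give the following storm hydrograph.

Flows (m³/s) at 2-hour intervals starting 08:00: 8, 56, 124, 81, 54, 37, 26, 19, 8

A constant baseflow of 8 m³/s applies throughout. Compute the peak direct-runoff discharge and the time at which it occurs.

Subtracting baseflow gives direct-runoff ordinates: 0.0, 48.0, 116.0, 73.0, 46.0, 29.0, 18.0, 11.0, 0.0 m³/s.
The maximum is 116.0 m³/s, occurring at the reading for t = 12:00.

Q_p = 116.0 m³/s at t = 12:00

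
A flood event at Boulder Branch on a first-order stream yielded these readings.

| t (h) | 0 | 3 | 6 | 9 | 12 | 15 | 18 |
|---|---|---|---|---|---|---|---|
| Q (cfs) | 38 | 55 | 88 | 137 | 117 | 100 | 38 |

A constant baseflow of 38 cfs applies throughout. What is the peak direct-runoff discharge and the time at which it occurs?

Subtracting baseflow gives direct-runoff ordinates: 0.0, 17.0, 50.0, 99.0, 79.0, 62.0, 0.0 cfs.
The maximum is 99.0 cfs, occurring at the reading for t = 9 h.

Q_p = 99.0 cfs at t = 9 h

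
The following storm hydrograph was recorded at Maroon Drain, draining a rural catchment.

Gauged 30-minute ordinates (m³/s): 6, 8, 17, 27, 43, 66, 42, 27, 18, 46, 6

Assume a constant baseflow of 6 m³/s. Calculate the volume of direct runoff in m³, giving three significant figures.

Direct-runoff ordinates (Q − Q_b): 0.0, 2.0, 11.0, 21.0, 37.0, 60.0, 36.0, 21.0, 12.0, 40.0, 0.0 m³/s.
ΣQ_DR = 240.0 m³/s.
With Δt = 0.5 h = 1800 s, V = ΣQ_DR · Δt = 240.0 × 1800 = 4.32 × 10^5 m³.

V ≈ 4.32 × 10^5 m³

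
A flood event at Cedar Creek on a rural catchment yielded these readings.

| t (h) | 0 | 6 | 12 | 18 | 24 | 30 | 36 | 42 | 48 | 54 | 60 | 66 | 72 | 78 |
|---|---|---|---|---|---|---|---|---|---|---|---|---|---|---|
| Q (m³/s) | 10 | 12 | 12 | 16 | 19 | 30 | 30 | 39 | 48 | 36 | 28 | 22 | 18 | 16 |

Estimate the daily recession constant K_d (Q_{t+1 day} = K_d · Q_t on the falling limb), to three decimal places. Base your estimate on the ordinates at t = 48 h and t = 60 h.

K_d ≈ 0.340

Between t = 48 h and t = 60 h the flow falls from 48 to 28 m³/s over 2×6 h = 12 h.
Per-interval ratio K = (28/48)^(1/2) = 0.7638; K_d = K^(24/6) = 0.340.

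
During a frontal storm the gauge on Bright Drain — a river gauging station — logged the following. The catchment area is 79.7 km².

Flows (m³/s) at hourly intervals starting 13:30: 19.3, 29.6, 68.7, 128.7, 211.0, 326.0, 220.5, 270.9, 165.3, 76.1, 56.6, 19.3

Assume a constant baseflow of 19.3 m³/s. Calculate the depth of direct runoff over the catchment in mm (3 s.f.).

Direct runoff: 0.0, 10.3, 49.4, 109.4, 191.7, 306.7, 201.2, 251.6, 146.0, 56.8, 37.3, 0.0 m³/s; ΣQ_DR = 1360 m³/s.
V = ΣQ_DR · Δt = 1360 × 3600 s = 4.897 × 10^6 m³.
Over A = 79.7 km², depth = V / A = 61.4 mm.

d ≈ 61.4 mm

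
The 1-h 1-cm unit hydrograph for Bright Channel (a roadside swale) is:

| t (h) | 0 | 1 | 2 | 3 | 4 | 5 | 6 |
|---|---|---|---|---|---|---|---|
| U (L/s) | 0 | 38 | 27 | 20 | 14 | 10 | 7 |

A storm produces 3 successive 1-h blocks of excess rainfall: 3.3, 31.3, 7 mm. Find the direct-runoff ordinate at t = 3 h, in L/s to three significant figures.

Q ≈ 118 L/s

By discrete convolution, Q_j = Σ (P_i / 10 mm) · U_{j−i}.
At t = 3 h (j=3): Q = (3.3/10)·20 + (31.3/10)·27 + (7/10)·38 = 118 L/s.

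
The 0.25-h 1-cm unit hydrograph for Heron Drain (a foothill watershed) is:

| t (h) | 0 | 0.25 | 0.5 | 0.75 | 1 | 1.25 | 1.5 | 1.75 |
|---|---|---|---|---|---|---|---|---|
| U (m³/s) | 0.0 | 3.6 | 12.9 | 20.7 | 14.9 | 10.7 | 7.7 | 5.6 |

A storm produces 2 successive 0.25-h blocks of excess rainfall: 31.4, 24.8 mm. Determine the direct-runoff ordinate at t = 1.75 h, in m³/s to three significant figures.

Q ≈ 36.7 m³/s

By discrete convolution, Q_j = Σ (P_i / 10 mm) · U_{j−i}.
At t = 1.75 h (j=7): Q = (31.4/10)·5.6 + (24.8/10)·7.7 = 36.7 m³/s.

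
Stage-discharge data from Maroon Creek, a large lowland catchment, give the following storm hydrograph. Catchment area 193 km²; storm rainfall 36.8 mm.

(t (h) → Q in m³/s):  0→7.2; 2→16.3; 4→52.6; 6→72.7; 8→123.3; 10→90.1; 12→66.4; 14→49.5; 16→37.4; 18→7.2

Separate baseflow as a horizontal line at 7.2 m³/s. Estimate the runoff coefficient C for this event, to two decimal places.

C ≈ 0.46

ΣQ_DR = 450.7 m³/s; V = ΣQ_DR·Δt = 3.245 × 10^6 m³.
Runoff depth d = V / A = 16.81 mm.
C = d / P = 16.81 / 36.8 = 0.46.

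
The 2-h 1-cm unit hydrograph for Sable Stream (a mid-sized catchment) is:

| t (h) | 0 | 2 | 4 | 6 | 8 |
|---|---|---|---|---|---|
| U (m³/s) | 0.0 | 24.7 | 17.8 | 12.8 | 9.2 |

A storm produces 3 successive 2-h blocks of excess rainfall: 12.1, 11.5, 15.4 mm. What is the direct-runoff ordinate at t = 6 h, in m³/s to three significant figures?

By discrete convolution, Q_j = Σ (P_i / 10 mm) · U_{j−i}.
At t = 6 h (j=3): Q = (12.1/10)·12.8 + (11.5/10)·17.8 + (15.4/10)·24.7 = 74.0 m³/s.

Q ≈ 74.0 m³/s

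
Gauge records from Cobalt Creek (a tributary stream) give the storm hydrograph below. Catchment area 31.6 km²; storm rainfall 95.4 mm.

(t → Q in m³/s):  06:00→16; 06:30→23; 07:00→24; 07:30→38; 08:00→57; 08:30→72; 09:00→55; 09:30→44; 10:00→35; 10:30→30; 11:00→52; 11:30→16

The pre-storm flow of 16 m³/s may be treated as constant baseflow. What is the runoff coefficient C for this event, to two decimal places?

ΣQ_DR = 270.0 m³/s; V = ΣQ_DR·Δt = 4.860 × 10^5 m³.
Runoff depth d = V / A = 15.38 mm.
C = d / P = 15.38 / 95.4 = 0.16.

C ≈ 0.16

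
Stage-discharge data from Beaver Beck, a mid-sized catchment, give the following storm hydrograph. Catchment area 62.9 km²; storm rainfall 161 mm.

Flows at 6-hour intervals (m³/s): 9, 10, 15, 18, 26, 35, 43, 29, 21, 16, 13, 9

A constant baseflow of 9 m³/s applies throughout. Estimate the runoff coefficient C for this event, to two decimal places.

ΣQ_DR = 136.0 m³/s; V = ΣQ_DR·Δt = 2.938 × 10^6 m³.
Runoff depth d = V / A = 46.70 mm.
C = d / P = 46.70 / 161 = 0.29.

C ≈ 0.29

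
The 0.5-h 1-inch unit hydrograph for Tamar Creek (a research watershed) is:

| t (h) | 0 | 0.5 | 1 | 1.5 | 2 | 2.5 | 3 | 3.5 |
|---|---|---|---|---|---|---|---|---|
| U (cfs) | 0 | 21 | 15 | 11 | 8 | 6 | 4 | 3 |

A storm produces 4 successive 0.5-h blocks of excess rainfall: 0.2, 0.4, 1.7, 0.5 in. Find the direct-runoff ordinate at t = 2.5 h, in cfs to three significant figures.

Q ≈ 30.6 cfs

By discrete convolution, Q_j = Σ (P_i / 1 in) · U_{j−i}.
At t = 2.5 h (j=5): Q = (0.2/1)·6 + (0.4/1)·8 + (1.7/1)·11 + (0.5/1)·15 = 30.6 cfs.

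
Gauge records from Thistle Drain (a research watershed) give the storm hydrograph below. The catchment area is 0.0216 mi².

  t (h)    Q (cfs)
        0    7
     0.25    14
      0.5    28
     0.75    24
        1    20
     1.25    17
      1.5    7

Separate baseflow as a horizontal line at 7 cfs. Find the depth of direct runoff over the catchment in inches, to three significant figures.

d ≈ 1.22 in

Direct runoff: 0.0, 7.0, 21.0, 17.0, 13.0, 10.0, 0.0 cfs; ΣQ_DR = 68.00 cfs.
V = ΣQ_DR · Δt = 68.00 × 900 s = 61200 ft³.
Over A = 0.0216 mi², depth = V / A = 1.22 in.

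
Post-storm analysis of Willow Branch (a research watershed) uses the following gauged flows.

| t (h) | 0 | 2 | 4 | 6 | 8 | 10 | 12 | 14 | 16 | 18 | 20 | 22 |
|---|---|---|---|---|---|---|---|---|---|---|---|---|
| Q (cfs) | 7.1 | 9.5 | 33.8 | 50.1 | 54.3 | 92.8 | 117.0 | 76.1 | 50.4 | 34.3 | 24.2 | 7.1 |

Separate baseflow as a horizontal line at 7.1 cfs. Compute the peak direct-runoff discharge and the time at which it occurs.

Q_p = 109.9 cfs at t = 12 h

Subtracting baseflow gives direct-runoff ordinates: 0.0, 2.4, 26.7, 43.0, 47.2, 85.7, 109.9, 69.0, 43.3, 27.2, 17.1, 0.0 cfs.
The maximum is 109.9 cfs, occurring at the reading for t = 12 h.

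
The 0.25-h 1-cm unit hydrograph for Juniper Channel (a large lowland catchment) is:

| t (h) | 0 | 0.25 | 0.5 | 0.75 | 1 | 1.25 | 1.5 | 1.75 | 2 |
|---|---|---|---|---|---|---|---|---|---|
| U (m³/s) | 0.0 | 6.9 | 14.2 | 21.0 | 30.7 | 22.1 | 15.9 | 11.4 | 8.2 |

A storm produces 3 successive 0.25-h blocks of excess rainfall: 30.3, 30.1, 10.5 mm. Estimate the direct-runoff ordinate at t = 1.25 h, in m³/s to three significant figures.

By discrete convolution, Q_j = Σ (P_i / 10 mm) · U_{j−i}.
At t = 1.25 h (j=5): Q = (30.3/10)·22.1 + (30.1/10)·30.7 + (10.5/10)·21.0 = 181 m³/s.

Q ≈ 181 m³/s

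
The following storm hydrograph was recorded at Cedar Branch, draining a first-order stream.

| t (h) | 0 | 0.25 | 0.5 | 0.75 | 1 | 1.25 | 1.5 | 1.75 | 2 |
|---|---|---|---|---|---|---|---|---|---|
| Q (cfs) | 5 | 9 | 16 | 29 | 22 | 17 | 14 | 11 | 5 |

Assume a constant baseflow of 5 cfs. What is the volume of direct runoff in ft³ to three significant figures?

Direct-runoff ordinates (Q − Q_b): 0.0, 4.0, 11.0, 24.0, 17.0, 12.0, 9.0, 6.0, 0.0 cfs.
ΣQ_DR = 83.00 cfs.
With Δt = 0.25 h = 900 s, V = ΣQ_DR · Δt = 83.00 × 900 = 74700 ft³.

V ≈ 74700 ft³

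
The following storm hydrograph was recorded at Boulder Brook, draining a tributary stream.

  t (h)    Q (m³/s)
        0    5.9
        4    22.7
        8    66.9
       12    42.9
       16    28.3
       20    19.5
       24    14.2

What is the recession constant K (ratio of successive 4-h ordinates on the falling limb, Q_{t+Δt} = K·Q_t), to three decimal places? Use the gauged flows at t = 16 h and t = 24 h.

Using the recession-limb readings at t = 16 h and t = 24 h: Q falls from 28.3 to 14.2 m³/s over 2 intervals.
K = (Q₂/Q₁)^(1/2) = (14.2/28.3)^(1/2) = 0.708.

K ≈ 0.708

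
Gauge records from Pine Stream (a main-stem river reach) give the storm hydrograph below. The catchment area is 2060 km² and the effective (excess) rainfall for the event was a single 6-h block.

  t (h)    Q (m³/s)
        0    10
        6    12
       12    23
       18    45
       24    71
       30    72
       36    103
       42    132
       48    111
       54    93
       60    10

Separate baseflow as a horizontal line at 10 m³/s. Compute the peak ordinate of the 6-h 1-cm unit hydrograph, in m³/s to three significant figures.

Direct runoff: 0.0, 2.0, 13.0, 35.0, 61.0, 62.0, 93.0, 122.0, 101.0, 83.0, 0.0 m³/s; ΣQ_DR = 572.0 m³/s, peak = 122.0 m³/s.
Runoff depth d = ΣQ_DR·Δt / A = 572.0 × 21600 / (2060 km²) = 5.998 mm.
The 1-cm UH is the DRH scaled by (10 mm)/d, so U_p = 122.0 × 10/5.998 = 203 m³/s.

U_p ≈ 203 m³/s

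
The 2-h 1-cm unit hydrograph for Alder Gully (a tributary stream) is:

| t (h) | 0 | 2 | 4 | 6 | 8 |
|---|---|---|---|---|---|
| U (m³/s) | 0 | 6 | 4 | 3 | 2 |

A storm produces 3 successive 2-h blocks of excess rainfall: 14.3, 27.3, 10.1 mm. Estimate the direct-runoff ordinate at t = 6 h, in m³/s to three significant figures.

By discrete convolution, Q_j = Σ (P_i / 10 mm) · U_{j−i}.
At t = 6 h (j=3): Q = (14.3/10)·3 + (27.3/10)·4 + (10.1/10)·6 = 21.3 m³/s.

Q ≈ 21.3 m³/s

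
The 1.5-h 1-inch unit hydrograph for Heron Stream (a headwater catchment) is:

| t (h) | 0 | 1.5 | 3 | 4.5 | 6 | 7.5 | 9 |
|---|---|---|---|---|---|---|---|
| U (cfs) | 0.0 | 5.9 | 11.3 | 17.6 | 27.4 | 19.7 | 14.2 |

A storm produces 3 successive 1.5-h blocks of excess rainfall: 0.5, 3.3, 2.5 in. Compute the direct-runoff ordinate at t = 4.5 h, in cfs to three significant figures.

Q ≈ 60.8 cfs

By discrete convolution, Q_j = Σ (P_i / 1 in) · U_{j−i}.
At t = 4.5 h (j=3): Q = (0.5/1)·17.6 + (3.3/1)·11.3 + (2.5/1)·5.9 = 60.8 cfs.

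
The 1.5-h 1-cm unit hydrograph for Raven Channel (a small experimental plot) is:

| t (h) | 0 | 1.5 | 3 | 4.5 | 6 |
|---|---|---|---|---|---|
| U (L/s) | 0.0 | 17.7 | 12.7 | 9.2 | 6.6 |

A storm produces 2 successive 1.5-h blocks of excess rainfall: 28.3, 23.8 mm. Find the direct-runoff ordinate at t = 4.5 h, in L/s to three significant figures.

By discrete convolution, Q_j = Σ (P_i / 10 mm) · U_{j−i}.
At t = 4.5 h (j=3): Q = (28.3/10)·9.2 + (23.8/10)·12.7 = 56.3 L/s.

Q ≈ 56.3 L/s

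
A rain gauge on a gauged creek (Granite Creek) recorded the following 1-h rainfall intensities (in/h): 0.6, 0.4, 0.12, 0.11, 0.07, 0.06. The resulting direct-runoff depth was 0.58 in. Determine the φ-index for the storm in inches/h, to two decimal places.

Only the 2 blocks with intensity above φ contribute runoff: 0.6, 0.4 in/h.
Σ(I−φ)·Δt = d  ⇒  (0.6+0.4 − 2φ)·1 = 0.58
φ = (1.000 − 0.58/1) / 2 = 0.21 in/h.

φ ≈ 0.21 in/h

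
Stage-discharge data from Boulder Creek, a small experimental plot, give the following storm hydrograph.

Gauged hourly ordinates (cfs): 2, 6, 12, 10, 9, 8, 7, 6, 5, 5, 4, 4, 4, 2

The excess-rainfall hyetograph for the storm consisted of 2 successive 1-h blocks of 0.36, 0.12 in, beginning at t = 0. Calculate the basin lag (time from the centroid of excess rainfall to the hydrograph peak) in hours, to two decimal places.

Centroid of excess rainfall: t_c = Σ P_i·t̄_i / ΣP_i = 0.7500 h (block centres at 0.5, 1.5 h).
Hydrograph peak occurs at t = 2 h, so basin lag t_L = 2 − 0.7500 = 1.25 h.

t_L ≈ 1.25 h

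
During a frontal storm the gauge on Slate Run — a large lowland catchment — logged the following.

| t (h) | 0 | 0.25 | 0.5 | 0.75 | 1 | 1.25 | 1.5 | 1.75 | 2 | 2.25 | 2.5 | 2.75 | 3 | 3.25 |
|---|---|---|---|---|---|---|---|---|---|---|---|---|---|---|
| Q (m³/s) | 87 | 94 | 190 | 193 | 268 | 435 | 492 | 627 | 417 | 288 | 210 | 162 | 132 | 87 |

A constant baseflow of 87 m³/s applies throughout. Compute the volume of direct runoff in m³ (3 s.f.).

Direct-runoff ordinates (Q − Q_b): 0.0, 7.0, 103.0, 106.0, 181.0, 348.0, 405.0, 540.0, 330.0, 201.0, 123.0, 75.0, 45.0, 0.0 m³/s.
ΣQ_DR = 2464 m³/s.
With Δt = 0.25 h = 900 s, V = ΣQ_DR · Δt = 2464 × 900 = 2.22 × 10^6 m³.

V ≈ 2.22 × 10^6 m³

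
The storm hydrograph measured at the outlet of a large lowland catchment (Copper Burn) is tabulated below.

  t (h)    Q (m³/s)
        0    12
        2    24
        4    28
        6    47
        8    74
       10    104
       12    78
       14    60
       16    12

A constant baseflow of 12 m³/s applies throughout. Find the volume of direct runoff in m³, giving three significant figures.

V ≈ 2.38 × 10^6 m³

Direct-runoff ordinates (Q − Q_b): 0.0, 12.0, 16.0, 35.0, 62.0, 92.0, 66.0, 48.0, 0.0 m³/s.
ΣQ_DR = 331.0 m³/s.
With Δt = 2 h = 7200 s, V = ΣQ_DR · Δt = 331.0 × 7200 = 2.38 × 10^6 m³.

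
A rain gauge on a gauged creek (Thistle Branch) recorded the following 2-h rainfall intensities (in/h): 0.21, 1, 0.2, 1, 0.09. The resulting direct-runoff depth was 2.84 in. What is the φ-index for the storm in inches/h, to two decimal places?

φ ≈ 0.29 in/h

Only the 2 blocks with intensity above φ contribute runoff: 1, 1 in/h.
Σ(I−φ)·Δt = d  ⇒  (1+1 − 2φ)·2 = 2.84
φ = (2.000 − 2.84/2) / 2 = 0.29 in/h.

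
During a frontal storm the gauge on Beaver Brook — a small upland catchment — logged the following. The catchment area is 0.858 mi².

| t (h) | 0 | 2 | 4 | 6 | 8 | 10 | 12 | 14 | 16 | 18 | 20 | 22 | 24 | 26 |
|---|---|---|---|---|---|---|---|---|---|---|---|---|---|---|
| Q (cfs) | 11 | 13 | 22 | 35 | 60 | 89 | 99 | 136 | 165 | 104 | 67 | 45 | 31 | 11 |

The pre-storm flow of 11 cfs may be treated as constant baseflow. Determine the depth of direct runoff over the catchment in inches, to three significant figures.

Direct runoff: 0.0, 2.0, 11.0, 24.0, 49.0, 78.0, 88.0, 125.0, 154.0, 93.0, 56.0, 34.0, 20.0, 0.0 cfs; ΣQ_DR = 734.0 cfs.
V = ΣQ_DR · Δt = 734.0 × 7200 s = 5.285 × 10^6 ft³.
Over A = 0.858 mi², depth = V / A = 2.65 in.

d ≈ 2.65 in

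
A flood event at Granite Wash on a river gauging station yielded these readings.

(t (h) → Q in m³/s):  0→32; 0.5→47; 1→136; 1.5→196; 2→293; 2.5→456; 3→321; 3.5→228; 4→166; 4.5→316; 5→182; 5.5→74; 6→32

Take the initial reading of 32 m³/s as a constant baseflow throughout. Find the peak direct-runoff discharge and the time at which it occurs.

Subtracting baseflow gives direct-runoff ordinates: 0.0, 15.0, 104.0, 164.0, 261.0, 424.0, 289.0, 196.0, 134.0, 284.0, 150.0, 42.0, 0.0 m³/s.
The maximum is 424.0 m³/s, occurring at the reading for t = 2.5 h.

Q_p = 424.0 m³/s at t = 2.5 h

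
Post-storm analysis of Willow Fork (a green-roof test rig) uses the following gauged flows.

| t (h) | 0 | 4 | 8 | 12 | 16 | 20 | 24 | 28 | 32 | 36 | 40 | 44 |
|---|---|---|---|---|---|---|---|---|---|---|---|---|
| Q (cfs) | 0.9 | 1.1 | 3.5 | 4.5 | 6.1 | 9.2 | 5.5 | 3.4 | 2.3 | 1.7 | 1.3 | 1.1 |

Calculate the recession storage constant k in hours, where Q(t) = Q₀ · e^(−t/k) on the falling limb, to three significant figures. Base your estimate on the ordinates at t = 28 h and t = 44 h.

k ≈ 14.2 h

On the falling limb, Q drops from 3.4 to 1.1 cfs between t = 28 h and t = 44 h (Δt = 16 h).
k = −Δt / ln(Q₂/Q₁) = −16 / ln(1.1/3.4) = 14.2 h.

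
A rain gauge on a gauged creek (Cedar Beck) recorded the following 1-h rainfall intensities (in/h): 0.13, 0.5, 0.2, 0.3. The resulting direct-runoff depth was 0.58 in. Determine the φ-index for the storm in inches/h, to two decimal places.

Only the 3 blocks with intensity above φ contribute runoff: 0.5, 0.2, 0.3 in/h.
Σ(I−φ)·Δt = d  ⇒  (0.5+0.2+0.3 − 3φ)·1 = 0.58
φ = (1.000 − 0.58/1) / 3 = 0.14 in/h.

φ ≈ 0.14 in/h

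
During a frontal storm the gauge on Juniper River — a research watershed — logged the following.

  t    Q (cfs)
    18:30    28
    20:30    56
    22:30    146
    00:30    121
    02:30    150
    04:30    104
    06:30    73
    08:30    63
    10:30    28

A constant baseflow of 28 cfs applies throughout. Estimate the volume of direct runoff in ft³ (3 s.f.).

V ≈ 3.72 × 10^6 ft³

Direct-runoff ordinates (Q − Q_b): 0.0, 28.0, 118.0, 93.0, 122.0, 76.0, 45.0, 35.0, 0.0 cfs.
ΣQ_DR = 517.0 cfs.
With Δt = 2 h = 7200 s, V = ΣQ_DR · Δt = 517.0 × 7200 = 3.72 × 10^6 ft³.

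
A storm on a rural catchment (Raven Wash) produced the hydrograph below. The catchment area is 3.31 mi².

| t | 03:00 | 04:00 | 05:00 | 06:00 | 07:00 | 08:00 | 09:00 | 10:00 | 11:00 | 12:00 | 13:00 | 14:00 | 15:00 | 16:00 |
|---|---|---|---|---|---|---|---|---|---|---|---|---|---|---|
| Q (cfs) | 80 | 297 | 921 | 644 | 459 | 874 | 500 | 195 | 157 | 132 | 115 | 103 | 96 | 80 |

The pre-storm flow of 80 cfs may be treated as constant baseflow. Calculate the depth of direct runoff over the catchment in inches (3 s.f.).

Direct runoff: 0.0, 217.0, 841.0, 564.0, 379.0, 794.0, 420.0, 115.0, 77.0, 52.0, 35.0, 23.0, 16.0, 0.0 cfs; ΣQ_DR = 3533 cfs.
V = ΣQ_DR · Δt = 3533 × 3600 s = 1.272 × 10^7 ft³.
Over A = 3.31 mi², depth = V / A = 1.65 in.

d ≈ 1.65 in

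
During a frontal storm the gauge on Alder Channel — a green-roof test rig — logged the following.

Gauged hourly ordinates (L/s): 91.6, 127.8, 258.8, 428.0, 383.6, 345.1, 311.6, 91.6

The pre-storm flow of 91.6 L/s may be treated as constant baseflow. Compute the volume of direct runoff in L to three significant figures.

V ≈ 4.70 × 10^6 L

Direct-runoff ordinates (Q − Q_b): 0.0, 36.2, 167.2, 336.4, 292.0, 253.5, 220.0, 0.0 L/s.
ΣQ_DR = 1305 L/s.
With Δt = 1 h = 3600 s, V = ΣQ_DR · Δt = 1305 × 3600 = 4.70 × 10^6 L.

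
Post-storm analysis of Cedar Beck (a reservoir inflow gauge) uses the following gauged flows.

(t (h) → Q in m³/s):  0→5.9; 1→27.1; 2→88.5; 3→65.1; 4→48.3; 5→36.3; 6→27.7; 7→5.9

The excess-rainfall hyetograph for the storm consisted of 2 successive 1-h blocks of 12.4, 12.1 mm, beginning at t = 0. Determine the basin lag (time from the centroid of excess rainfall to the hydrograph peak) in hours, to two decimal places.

t_L ≈ 1.01 h

Centroid of excess rainfall: t_c = Σ P_i·t̄_i / ΣP_i = 0.9939 h (block centres at 0.5, 1.5 h).
Hydrograph peak occurs at t = 2 h, so basin lag t_L = 2 − 0.9939 = 1.01 h.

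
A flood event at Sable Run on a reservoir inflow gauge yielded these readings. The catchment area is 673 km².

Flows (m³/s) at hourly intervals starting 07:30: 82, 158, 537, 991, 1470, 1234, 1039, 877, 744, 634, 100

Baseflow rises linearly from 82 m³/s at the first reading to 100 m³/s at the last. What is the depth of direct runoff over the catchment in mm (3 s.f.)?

Direct runoff: 0.00, 74.20, 451.40, 903.60, 1380.80, 1143.00, 946.20, 782.40, 647.60, 535.80, 0.00 m³/s; ΣQ_DR = 6865 m³/s.
V = ΣQ_DR · Δt = 6865 × 3600 s = 2.471 × 10^7 m³.
Over A = 673 km², depth = V / A = 36.7 mm.

d ≈ 36.7 mm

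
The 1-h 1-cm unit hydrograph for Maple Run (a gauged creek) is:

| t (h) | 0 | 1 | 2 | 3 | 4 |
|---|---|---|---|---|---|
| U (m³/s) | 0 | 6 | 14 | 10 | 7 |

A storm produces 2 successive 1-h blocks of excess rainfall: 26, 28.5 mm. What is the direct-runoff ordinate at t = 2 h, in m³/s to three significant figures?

Q ≈ 53.5 m³/s

By discrete convolution, Q_j = Σ (P_i / 10 mm) · U_{j−i}.
At t = 2 h (j=2): Q = (26/10)·14 + (28.5/10)·6 = 53.5 m³/s.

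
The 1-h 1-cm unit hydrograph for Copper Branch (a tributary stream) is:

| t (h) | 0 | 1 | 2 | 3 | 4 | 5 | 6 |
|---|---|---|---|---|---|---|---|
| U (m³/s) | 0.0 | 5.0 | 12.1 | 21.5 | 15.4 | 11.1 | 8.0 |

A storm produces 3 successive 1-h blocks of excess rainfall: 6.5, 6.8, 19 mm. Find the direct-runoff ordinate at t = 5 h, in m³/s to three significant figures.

By discrete convolution, Q_j = Σ (P_i / 10 mm) · U_{j−i}.
At t = 5 h (j=5): Q = (6.5/10)·11.1 + (6.8/10)·15.4 + (19/10)·21.5 = 58.5 m³/s.

Q ≈ 58.5 m³/s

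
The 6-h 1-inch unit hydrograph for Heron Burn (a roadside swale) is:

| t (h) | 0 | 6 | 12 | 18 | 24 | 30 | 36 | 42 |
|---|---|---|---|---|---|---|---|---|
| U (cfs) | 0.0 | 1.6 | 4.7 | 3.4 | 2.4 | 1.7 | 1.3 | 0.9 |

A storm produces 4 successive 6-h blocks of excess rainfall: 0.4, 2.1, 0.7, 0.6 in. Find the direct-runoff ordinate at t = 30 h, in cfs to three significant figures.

Q ≈ 10.9 cfs

By discrete convolution, Q_j = Σ (P_i / 1 in) · U_{j−i}.
At t = 30 h (j=5): Q = (0.4/1)·1.7 + (2.1/1)·2.4 + (0.7/1)·3.4 + (0.6/1)·4.7 = 10.9 cfs.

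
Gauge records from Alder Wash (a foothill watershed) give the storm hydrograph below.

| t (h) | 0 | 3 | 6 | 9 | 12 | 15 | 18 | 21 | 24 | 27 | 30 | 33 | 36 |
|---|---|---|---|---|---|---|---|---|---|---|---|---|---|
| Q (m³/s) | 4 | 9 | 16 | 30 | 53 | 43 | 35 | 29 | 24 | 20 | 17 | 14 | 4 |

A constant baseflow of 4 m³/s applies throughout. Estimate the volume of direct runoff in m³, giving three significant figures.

V ≈ 2.66 × 10^6 m³

Direct-runoff ordinates (Q − Q_b): 0.0, 5.0, 12.0, 26.0, 49.0, 39.0, 31.0, 25.0, 20.0, 16.0, 13.0, 10.0, 0.0 m³/s.
ΣQ_DR = 246.0 m³/s.
With Δt = 3 h = 10800 s, V = ΣQ_DR · Δt = 246.0 × 10800 = 2.66 × 10^6 m³.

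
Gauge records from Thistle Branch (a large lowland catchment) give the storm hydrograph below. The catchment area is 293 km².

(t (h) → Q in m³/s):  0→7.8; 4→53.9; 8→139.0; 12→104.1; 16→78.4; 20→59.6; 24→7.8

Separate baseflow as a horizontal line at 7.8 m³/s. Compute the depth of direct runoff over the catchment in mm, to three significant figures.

d ≈ 19.5 mm

Direct runoff: 0.0, 46.1, 131.2, 96.3, 70.6, 51.8, 0.0 m³/s; ΣQ_DR = 396.0 m³/s.
V = ΣQ_DR · Δt = 396.0 × 14400 s = 5.702 × 10^6 m³.
Over A = 293 km², depth = V / A = 19.5 mm.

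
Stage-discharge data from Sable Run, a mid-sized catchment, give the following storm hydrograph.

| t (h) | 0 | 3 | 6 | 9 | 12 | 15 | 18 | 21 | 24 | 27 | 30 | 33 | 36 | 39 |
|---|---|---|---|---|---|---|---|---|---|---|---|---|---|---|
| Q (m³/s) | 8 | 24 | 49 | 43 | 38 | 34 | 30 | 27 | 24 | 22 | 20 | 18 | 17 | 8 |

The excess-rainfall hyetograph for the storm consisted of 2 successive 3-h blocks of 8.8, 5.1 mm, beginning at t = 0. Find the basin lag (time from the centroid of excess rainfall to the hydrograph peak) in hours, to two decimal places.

t_L ≈ 3.40 h

Centroid of excess rainfall: t_c = Σ P_i·t̄_i / ΣP_i = 2.6007 h (block centres at 1.5, 4.5 h).
Hydrograph peak occurs at t = 6 h, so basin lag t_L = 6 − 2.6007 = 3.40 h.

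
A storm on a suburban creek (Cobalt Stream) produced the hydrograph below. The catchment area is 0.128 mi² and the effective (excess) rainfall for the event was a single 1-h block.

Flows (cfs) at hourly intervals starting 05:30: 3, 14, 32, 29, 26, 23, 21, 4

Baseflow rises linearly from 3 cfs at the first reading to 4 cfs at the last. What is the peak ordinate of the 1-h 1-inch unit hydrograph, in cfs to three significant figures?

Direct runoff: 0.00, 10.86, 28.71, 25.57, 22.43, 19.29, 17.14, 0.00 cfs; ΣQ_DR = 124.0 cfs, peak = 28.71 cfs.
Runoff depth d = ΣQ_DR·Δt / A = 124.0 × 3600 / (0.128 mi²) = 1.501 in.
The 1-inch UH is the DRH scaled by (1 in)/d, so U_p = 28.71 × 1/1.501 = 19.1 cfs.

U_p ≈ 19.1 cfs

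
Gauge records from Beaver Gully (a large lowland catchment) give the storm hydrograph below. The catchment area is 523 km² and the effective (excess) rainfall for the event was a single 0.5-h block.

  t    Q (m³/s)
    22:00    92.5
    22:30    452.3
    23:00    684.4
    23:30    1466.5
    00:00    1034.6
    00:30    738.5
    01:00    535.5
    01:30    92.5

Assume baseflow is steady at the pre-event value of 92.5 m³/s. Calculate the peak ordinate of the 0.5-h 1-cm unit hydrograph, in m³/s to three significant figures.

Direct runoff: 0.0, 359.8, 591.9, 1374.0, 942.1, 646.0, 443.0, 0.0 m³/s; ΣQ_DR = 4357 m³/s, peak = 1374.0 m³/s.
Runoff depth d = ΣQ_DR·Δt / A = 4357 × 1800 / (523 km²) = 14.99 mm.
The 1-cm UH is the DRH scaled by (10 mm)/d, so U_p = 1374.0 × 10/14.99 = 916 m³/s.

U_p ≈ 916 m³/s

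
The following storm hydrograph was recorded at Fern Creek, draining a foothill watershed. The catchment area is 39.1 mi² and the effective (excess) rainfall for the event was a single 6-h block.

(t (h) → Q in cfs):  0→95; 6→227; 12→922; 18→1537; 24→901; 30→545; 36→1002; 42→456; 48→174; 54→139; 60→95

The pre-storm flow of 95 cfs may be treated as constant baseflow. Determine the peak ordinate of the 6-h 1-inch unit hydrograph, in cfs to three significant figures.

U_p ≈ 1200 cfs

Direct runoff: 0.0, 132.0, 827.0, 1442.0, 806.0, 450.0, 907.0, 361.0, 79.0, 44.0, 0.0 cfs; ΣQ_DR = 5048 cfs, peak = 1442.0 cfs.
Runoff depth d = ΣQ_DR·Δt / A = 5048 × 21600 / (39.1 mi²) = 1.200 in.
The 1-inch UH is the DRH scaled by (1 in)/d, so U_p = 1442.0 × 1/1.200 = 1200 cfs.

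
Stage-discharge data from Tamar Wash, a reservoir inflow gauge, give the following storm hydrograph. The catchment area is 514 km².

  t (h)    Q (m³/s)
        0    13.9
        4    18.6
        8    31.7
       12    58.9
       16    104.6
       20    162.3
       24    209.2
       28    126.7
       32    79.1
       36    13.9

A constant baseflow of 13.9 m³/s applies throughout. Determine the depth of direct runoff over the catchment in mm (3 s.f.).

Direct runoff: 0.0, 4.7, 17.8, 45.0, 90.7, 148.4, 195.3, 112.8, 65.2, 0.0 m³/s; ΣQ_DR = 679.9 m³/s.
V = ΣQ_DR · Δt = 679.9 × 14400 s = 9.791 × 10^6 m³.
Over A = 514 km², depth = V / A = 19.0 mm.

d ≈ 19.0 mm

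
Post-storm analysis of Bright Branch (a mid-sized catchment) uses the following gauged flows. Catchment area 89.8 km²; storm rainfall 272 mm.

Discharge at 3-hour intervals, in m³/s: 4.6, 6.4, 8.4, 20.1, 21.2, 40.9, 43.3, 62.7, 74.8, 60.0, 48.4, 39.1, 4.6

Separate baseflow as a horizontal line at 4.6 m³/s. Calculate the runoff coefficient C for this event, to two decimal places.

ΣQ_DR = 374.7 m³/s; V = ΣQ_DR·Δt = 4.047 × 10^6 m³.
Runoff depth d = V / A = 45.06 mm.
C = d / P = 45.06 / 272 = 0.17.

C ≈ 0.17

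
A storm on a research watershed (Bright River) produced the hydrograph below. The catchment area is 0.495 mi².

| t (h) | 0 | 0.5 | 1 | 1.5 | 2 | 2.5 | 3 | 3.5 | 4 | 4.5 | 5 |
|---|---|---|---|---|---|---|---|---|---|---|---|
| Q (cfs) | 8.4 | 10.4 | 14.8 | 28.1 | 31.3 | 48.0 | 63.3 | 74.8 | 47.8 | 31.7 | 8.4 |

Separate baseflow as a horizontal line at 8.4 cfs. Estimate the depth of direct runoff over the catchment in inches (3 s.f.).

d ≈ 0.430 in

Direct runoff: 0.0, 2.0, 6.4, 19.7, 22.9, 39.6, 54.9, 66.4, 39.4, 23.3, 0.0 cfs; ΣQ_DR = 274.6 cfs.
V = ΣQ_DR · Δt = 274.6 × 1800 s = 4.943 × 10^5 ft³.
Over A = 0.495 mi², depth = V / A = 0.430 in.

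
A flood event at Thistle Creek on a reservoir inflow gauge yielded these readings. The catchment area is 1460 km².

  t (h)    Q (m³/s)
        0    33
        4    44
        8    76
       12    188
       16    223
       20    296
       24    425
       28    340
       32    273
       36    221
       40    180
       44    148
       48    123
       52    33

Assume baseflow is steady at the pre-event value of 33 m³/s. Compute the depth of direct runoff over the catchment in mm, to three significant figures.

Direct runoff: 0.0, 11.0, 43.0, 155.0, 190.0, 263.0, 392.0, 307.0, 240.0, 188.0, 147.0, 115.0, 90.0, 0.0 m³/s; ΣQ_DR = 2141 m³/s.
V = ΣQ_DR · Δt = 2141 × 14400 s = 3.083 × 10^7 m³.
Over A = 1460 km², depth = V / A = 21.1 mm.

d ≈ 21.1 mm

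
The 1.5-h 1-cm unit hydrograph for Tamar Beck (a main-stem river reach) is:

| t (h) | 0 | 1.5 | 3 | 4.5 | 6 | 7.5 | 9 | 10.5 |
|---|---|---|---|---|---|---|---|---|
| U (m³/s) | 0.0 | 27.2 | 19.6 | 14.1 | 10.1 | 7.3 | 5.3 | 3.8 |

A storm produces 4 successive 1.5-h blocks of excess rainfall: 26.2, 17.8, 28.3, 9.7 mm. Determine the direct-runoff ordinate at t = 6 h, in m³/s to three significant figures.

Q ≈ 133 m³/s

By discrete convolution, Q_j = Σ (P_i / 10 mm) · U_{j−i}.
At t = 6 h (j=4): Q = (26.2/10)·10.1 + (17.8/10)·14.1 + (28.3/10)·19.6 + (9.7/10)·27.2 = 133 m³/s.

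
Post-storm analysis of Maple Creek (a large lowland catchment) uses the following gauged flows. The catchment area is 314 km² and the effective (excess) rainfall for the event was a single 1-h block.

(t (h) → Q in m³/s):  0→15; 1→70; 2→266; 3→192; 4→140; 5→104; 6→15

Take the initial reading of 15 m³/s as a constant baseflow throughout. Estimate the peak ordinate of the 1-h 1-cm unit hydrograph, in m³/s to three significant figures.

U_p ≈ 314 m³/s

Direct runoff: 0.0, 55.0, 251.0, 177.0, 125.0, 89.0, 0.0 m³/s; ΣQ_DR = 697.0 m³/s, peak = 251.0 m³/s.
Runoff depth d = ΣQ_DR·Δt / A = 697.0 × 3600 / (314 km²) = 7.991 mm.
The 1-cm UH is the DRH scaled by (10 mm)/d, so U_p = 251.0 × 10/7.991 = 314 m³/s.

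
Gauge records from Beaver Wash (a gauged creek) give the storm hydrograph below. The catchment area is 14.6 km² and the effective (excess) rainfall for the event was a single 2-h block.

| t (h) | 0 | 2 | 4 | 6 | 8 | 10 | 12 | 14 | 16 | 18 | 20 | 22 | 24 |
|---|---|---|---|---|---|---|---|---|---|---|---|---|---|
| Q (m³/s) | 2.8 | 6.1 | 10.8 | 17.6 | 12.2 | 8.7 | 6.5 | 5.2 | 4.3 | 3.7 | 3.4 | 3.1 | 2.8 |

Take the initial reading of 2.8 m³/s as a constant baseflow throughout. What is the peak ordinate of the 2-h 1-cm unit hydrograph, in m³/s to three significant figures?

Direct runoff: 0.0, 3.3, 8.0, 14.8, 9.4, 5.9, 3.7, 2.4, 1.5, 0.9, 0.6, 0.3, 0.0 m³/s; ΣQ_DR = 50.80 m³/s, peak = 14.8 m³/s.
Runoff depth d = ΣQ_DR·Δt / A = 50.80 × 7200 / (14.6 km²) = 25.05 mm.
The 1-cm UH is the DRH scaled by (10 mm)/d, so U_p = 14.8 × 10/25.05 = 5.91 m³/s.

U_p ≈ 5.91 m³/s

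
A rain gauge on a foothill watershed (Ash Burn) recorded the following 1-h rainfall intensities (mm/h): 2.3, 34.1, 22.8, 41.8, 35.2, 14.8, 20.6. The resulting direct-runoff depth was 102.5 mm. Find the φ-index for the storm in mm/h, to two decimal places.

φ ≈ 11.13 mm/h

Only the 6 blocks with intensity above φ contribute runoff: 34.1, 22.8, 41.8, 35.2, 14.8, 20.6 mm/h.
Σ(I−φ)·Δt = d  ⇒  (34.1+22.8+41.8+35.2+14.8+20.6 − 6φ)·1 = 102.5
φ = (169.3 − 102.5/1) / 6 = 11.13 mm/h.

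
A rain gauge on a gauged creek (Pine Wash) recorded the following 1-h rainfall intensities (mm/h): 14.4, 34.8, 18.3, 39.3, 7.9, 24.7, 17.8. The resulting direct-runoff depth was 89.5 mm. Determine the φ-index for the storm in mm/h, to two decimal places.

Only the 6 blocks with intensity above φ contribute runoff: 14.4, 34.8, 18.3, 39.3, 24.7, 17.8 mm/h.
Σ(I−φ)·Δt = d  ⇒  (14.4+34.8+18.3+39.3+24.7+17.8 − 6φ)·1 = 89.5
φ = (149.3 − 89.5/1) / 6 = 9.97 mm/h.

φ ≈ 9.97 mm/h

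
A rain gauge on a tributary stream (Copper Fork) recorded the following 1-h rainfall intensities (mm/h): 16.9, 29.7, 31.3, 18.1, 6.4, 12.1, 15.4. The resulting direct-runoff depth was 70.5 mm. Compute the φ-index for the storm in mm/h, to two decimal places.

φ ≈ 8.83 mm/h

Only the 6 blocks with intensity above φ contribute runoff: 16.9, 29.7, 31.3, 18.1, 12.1, 15.4 mm/h.
Σ(I−φ)·Δt = d  ⇒  (16.9+29.7+31.3+18.1+12.1+15.4 − 6φ)·1 = 70.5
φ = (123.5 − 70.5/1) / 6 = 8.83 mm/h.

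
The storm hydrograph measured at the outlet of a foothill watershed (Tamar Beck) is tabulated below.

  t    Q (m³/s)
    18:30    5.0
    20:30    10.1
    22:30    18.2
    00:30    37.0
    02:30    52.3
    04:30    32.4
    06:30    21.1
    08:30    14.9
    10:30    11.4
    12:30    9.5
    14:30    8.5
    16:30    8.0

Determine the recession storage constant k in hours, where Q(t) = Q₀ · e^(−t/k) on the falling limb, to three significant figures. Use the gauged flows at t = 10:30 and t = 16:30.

k ≈ 16.9 h

On the falling limb, Q drops from 11.4 to 8.0 m³/s between t = 10:30 and t = 16:30 (Δt = 6 h).
k = −Δt / ln(Q₂/Q₁) = −6 / ln(8.0/11.4) = 16.9 h.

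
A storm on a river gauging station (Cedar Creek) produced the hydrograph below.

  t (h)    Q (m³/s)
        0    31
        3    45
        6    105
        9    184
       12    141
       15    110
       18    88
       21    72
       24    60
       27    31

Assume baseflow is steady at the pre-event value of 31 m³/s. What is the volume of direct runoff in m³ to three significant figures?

Direct-runoff ordinates (Q − Q_b): 0.0, 14.0, 74.0, 153.0, 110.0, 79.0, 57.0, 41.0, 29.0, 0.0 m³/s.
ΣQ_DR = 557.0 m³/s.
With Δt = 3 h = 10800 s, V = ΣQ_DR · Δt = 557.0 × 10800 = 6.02 × 10^6 m³.

V ≈ 6.02 × 10^6 m³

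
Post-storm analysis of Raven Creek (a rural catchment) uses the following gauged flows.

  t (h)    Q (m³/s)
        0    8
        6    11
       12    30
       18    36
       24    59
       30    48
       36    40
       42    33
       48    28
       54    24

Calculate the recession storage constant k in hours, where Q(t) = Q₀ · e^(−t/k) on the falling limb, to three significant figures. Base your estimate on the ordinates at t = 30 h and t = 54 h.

k ≈ 34.6 h

On the falling limb, Q drops from 48 to 24 m³/s between t = 30 h and t = 54 h (Δt = 24 h).
k = −Δt / ln(Q₂/Q₁) = −24 / ln(24/48) = 34.6 h.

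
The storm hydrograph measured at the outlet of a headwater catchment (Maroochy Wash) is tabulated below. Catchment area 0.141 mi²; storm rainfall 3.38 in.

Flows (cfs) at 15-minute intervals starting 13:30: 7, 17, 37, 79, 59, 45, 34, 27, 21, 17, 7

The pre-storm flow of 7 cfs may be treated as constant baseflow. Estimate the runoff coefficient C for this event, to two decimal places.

C ≈ 0.22

ΣQ_DR = 273.0 cfs; V = ΣQ_DR·Δt = 2.457 × 10^5 ft³.
Runoff depth d = V / A = 0.7501 in.
C = d / P = 0.7501 / 3.38 = 0.22.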